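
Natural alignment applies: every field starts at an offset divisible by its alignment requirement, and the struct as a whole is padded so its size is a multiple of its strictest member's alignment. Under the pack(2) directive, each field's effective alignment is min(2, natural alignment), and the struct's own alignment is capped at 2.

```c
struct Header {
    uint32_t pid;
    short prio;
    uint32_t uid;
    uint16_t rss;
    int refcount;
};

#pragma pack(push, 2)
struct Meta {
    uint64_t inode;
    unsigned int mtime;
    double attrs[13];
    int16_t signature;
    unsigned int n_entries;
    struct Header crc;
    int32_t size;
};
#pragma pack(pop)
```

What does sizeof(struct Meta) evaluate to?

Header: @0: pid [4B, align 4] → 4; @4: prio [2B, align 2] → 6; +2 pad (align 4); @8: uid [4B, align 4] → 12; @12: rss [2B, align 2] → 14; +2 pad (align 4); @16: refcount [4B, align 4] → 20; size 20, align 4
@0: inode [8B, align 2] → 8
@8: mtime [4B, align 2] → 12
@12: attrs [104B, align 2] → 116
@116: signature [2B, align 2] → 118
@118: n_entries [4B, align 2] → 122
@122: crc [20B, align 2] → 142
@142: size [4B, align 2] → 146
size 146, align 2

146 bytes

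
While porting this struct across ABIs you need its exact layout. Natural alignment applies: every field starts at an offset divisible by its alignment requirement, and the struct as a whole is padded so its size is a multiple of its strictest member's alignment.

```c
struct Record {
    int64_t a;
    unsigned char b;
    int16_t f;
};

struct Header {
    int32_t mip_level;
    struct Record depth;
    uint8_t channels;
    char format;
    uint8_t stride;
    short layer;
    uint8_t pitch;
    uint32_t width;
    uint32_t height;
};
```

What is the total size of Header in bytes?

Record: @0: a [8B, align 8] → 8; @8: b [1B, align 1] → 9; +1 pad (align 2); @10: f [2B, align 2] → 12; +4 tail pad (align 8); size 16, align 8
@0: mip_level [4B, align 4] → 4
+4 pad (align 8)
@8: depth [16B, align 8] → 24
@24: channels [1B, align 1] → 25
@25: format [1B, align 1] → 26
@26: stride [1B, align 1] → 27
+1 pad (align 2)
@28: layer [2B, align 2] → 30
@30: pitch [1B, align 1] → 31
+1 pad (align 4)
@32: width [4B, align 4] → 36
@36: height [4B, align 4] → 40
size 40, align 8

40 bytes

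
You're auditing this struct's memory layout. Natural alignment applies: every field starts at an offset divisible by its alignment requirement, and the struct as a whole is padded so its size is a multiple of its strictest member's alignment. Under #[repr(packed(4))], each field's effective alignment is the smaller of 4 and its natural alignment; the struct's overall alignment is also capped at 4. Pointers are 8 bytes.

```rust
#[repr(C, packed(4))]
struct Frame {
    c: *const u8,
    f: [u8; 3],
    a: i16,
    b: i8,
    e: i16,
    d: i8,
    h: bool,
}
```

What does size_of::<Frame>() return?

c at 0 (size 8, align 4) → ends 8
f at 8 (size 3, align 1) → ends 11
pad 1 to align 2 for a
a at 12 (size 2, align 2) → ends 14
b at 14 (size 1, align 1) → ends 15
pad 1 to align 2 for e
e at 16 (size 2, align 2) → ends 18
d at 18 (size 1, align 1) → ends 19
h at 19 (size 1, align 1) → ends 20
total 20 bytes, alignment 4

20 bytes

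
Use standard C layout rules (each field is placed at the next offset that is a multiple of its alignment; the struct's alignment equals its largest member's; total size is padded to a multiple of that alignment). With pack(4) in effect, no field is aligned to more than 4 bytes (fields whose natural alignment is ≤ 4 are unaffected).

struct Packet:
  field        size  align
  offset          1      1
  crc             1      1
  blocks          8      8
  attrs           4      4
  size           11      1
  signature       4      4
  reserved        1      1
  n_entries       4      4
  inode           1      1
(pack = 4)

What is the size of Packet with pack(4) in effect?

44

@0: offset [1B, align 1] → 1
@1: crc [1B, align 1] → 2
+2 pad (align 4)
@4: blocks [8B, align 4] → 12
@12: attrs [4B, align 4] → 16
@16: size [11B, align 1] → 27
+1 pad (align 4)
@28: signature [4B, align 4] → 32
@32: reserved [1B, align 1] → 33
+3 pad (align 4)
@36: n_entries [4B, align 4] → 40
@40: inode [1B, align 1] → 41
+3 tail pad (align 4)
size 44, align 4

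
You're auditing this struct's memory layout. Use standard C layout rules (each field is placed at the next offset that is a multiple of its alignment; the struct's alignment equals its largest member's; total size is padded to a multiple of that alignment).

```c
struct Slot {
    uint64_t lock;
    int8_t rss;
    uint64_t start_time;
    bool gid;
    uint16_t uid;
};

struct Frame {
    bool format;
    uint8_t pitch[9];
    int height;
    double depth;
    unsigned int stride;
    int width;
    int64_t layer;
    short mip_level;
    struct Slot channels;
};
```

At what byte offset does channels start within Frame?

Slot: @0: lock [8B, align 8] → 8; @8: rss [1B, align 1] → 9; +7 pad (align 8); @16: start_time [8B, align 8] → 24; @24: gid [1B, align 1] → 25; +1 pad (align 2); @26: uid [2B, align 2] → 28; +4 tail pad (align 8); size 32, align 8
@0: format [1B, align 1] → 1
@1: pitch [9B, align 1] → 10
+2 pad (align 4)
@12: height [4B, align 4] → 16
@16: depth [8B, align 8] → 24
@24: stride [4B, align 4] → 28
@28: width [4B, align 4] → 32
@32: layer [8B, align 8] → 40
@40: mip_level [2B, align 2] → 42
+6 pad (align 8)
@48: channels [32B, align 8] → 80

48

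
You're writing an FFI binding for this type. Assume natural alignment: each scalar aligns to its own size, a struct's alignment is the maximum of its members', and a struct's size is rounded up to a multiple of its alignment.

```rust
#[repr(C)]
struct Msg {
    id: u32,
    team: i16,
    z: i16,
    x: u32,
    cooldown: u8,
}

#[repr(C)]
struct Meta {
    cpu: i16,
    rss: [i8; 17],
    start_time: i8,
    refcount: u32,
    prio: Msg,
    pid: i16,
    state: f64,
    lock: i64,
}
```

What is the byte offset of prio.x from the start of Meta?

Msg: id at 0 (size 4, align 4) → ends 4; team at 4 (size 2, align 2) → ends 6; z at 6 (size 2, align 2) → ends 8; x at 8 (size 4, align 4) → ends 12; cooldown at 12 (size 1, align 1) → ends 13; tail pad 3 to reach multiple of 4; total 16 bytes, alignment 4
cpu at 0 (size 2, align 2) → ends 2
rss at 2 (size 17, align 1) → ends 19
start_time at 19 (size 1, align 1) → ends 20
refcount at 20 (size 4, align 4) → ends 24
prio at 24 (size 16, align 4) → ends 40
within Msg: x at 8
24 + 8 = 32

32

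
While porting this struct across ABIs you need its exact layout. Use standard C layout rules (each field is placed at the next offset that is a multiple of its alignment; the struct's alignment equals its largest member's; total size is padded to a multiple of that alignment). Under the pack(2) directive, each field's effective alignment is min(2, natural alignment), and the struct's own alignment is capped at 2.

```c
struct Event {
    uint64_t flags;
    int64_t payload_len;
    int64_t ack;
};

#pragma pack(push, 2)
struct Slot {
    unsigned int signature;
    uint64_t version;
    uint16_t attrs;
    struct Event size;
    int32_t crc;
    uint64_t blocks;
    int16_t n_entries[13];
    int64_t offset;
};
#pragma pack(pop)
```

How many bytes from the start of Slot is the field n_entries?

Event: 0..8  flags  (8B, 8-aligned); 8..16  payload_len  (8B, 8-aligned); 16..24  ack  (8B, 8-aligned); sizeof = 24, alignof = 8
0..4  signature  (4B, 2-aligned)
4..12  version  (8B, 2-aligned)
12..14  attrs  (2B, 2-aligned)
14..38  size  (24B, 2-aligned)
38..42  crc  (4B, 2-aligned)
42..50  blocks  (8B, 2-aligned)
50..76  n_entries  (26B, 2-aligned)

50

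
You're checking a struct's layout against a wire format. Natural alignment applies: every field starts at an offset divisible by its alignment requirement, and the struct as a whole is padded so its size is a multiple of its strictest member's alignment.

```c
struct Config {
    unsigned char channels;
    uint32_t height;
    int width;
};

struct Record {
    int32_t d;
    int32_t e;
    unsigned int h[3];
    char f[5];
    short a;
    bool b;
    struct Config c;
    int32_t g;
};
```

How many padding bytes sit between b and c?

Config: 0..1  channels  (1B, 1-aligned); 1..4  -- padding (3B); 4..8  height  (4B, 4-aligned); 8..12  width  (4B, 4-aligned); sizeof = 12, alignof = 4
0..4  d  (4B, 4-aligned)
4..8  e  (4B, 4-aligned)
8..20  h  (12B, 4-aligned)
20..25  f  (5B, 1-aligned)
25..26  -- padding (1B)
26..28  a  (2B, 2-aligned)
28..29  b  (1B, 1-aligned)
29..32  -- padding (3B)
32..44  c  (12B, 4-aligned)

3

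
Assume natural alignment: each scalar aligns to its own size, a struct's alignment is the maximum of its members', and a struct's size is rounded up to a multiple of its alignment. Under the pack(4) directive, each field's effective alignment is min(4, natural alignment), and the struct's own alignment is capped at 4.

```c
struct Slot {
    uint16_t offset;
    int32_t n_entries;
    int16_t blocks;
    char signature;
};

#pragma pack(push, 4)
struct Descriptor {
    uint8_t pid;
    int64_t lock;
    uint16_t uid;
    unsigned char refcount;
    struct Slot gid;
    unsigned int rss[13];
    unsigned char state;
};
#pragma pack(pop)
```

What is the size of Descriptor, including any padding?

84

Slot: 0..2  offset  (2B, 2-aligned); 2..4  -- padding (2B); 4..8  n_entries  (4B, 4-aligned); 8..10  blocks  (2B, 2-aligned); 10..11  signature  (1B, 1-aligned); 11..12  -- tail padding (1B); sizeof = 12, alignof = 4
0..1  pid  (1B, 1-aligned)
1..4  -- padding (3B)
4..12  lock  (8B, 4-aligned)
12..14  uid  (2B, 2-aligned)
14..15  refcount  (1B, 1-aligned)
15..16  -- padding (1B)
16..28  gid  (12B, 4-aligned)
28..80  rss  (52B, 4-aligned)
80..81  state  (1B, 1-aligned)
81..84  -- tail padding (3B)
sizeof = 84, alignof = 4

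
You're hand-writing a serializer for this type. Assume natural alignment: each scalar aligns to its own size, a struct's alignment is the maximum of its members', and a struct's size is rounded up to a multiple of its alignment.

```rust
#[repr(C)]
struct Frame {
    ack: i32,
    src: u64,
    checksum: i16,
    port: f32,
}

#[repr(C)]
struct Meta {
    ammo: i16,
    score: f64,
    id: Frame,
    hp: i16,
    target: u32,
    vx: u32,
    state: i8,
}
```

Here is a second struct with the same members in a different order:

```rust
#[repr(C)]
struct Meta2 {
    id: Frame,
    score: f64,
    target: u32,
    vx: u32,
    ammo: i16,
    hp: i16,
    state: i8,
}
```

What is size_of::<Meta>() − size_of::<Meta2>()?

Frame: 0..4  ack  (4B, 4-aligned); 4..8  -- padding (4B); 8..16  src  (8B, 8-aligned); 16..18  checksum  (2B, 2-aligned); 18..20  -- padding (2B); 20..24  port  (4B, 4-aligned); sizeof = 24, alignof = 8
0..2  ammo  (2B, 2-aligned)
2..8  -- padding (6B)
8..16  score  (8B, 8-aligned)
16..40  id  (24B, 8-aligned)
40..42  hp  (2B, 2-aligned)
42..44  -- padding (2B)
44..48  target  (4B, 4-aligned)
48..52  vx  (4B, 4-aligned)
52..53  state  (1B, 1-aligned)
53..56  -- tail padding (3B)
sizeof = 56, alignof = 8
— Meta2 —
0..24  id  (24B, 8-aligned)
24..32  score  (8B, 8-aligned)
32..36  target  (4B, 4-aligned)
36..40  vx  (4B, 4-aligned)
40..42  ammo  (2B, 2-aligned)
42..44  hp  (2B, 2-aligned)
44..45  state  (1B, 1-aligned)
45..48  -- tail padding (3B)
sizeof = 48, alignof = 8
56 − 48 = 8

8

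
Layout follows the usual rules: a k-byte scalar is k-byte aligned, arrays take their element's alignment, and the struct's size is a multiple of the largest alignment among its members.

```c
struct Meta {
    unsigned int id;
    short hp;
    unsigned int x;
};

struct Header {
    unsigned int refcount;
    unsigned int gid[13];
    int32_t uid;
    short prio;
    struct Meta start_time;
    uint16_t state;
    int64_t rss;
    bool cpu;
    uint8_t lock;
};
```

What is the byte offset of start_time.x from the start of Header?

72

Meta: id at 0 (size 4, align 4) → ends 4; hp at 4 (size 2, align 2) → ends 6; pad 2 to align 4 for x; x at 8 (size 4, align 4) → ends 12; total 12 bytes, alignment 4
refcount at 0 (size 4, align 4) → ends 4
gid at 4 (size 52, align 4) → ends 56
uid at 56 (size 4, align 4) → ends 60
prio at 60 (size 2, align 2) → ends 62
pad 2 to align 4 for start_time
start_time at 64 (size 12, align 4) → ends 76
within Meta: x at 8
64 + 8 = 72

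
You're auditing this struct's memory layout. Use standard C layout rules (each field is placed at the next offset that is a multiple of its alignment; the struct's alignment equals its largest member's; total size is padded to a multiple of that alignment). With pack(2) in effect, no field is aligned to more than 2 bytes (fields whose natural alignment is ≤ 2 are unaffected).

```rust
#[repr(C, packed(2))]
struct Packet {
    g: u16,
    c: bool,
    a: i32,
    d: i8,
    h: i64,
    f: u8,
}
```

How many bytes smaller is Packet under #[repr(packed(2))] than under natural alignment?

natural layout:
  g at 0 (size 2, align 2) → ends 2
  c at 2 (size 1, align 1) → ends 3
  pad 1 to align 4 for a
  a at 4 (size 4, align 4) → ends 8
  d at 8 (size 1, align 1) → ends 9
  pad 7 to align 8 for h
  h at 16 (size 8, align 8) → ends 24
  f at 24 (size 1, align 1) → ends 25
  tail pad 7 to reach multiple of 8
  total 32 bytes, alignment 8
packed(2) layout:
  g at 0 (size 2, align 2) → ends 2
  c at 2 (size 1, align 1) → ends 3
  pad 1 to align 2 for a
  a at 4 (size 4, align 2) → ends 8
  d at 8 (size 1, align 1) → ends 9
  pad 1 to align 2 for h
  h at 10 (size 8, align 2) → ends 18
  f at 18 (size 1, align 1) → ends 19
  tail pad 1 to reach multiple of 2
  total 20 bytes, alignment 2
32 − 20 = 12

12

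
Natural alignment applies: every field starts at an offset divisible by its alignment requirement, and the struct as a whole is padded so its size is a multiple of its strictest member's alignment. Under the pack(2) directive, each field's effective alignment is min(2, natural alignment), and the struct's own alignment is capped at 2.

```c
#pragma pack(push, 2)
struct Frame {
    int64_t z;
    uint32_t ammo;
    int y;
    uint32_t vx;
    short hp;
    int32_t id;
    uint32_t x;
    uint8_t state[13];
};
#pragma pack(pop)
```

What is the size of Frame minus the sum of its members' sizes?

1

z at 0 (size 8, align 2) → ends 8
ammo at 8 (size 4, align 2) → ends 12
y at 12 (size 4, align 2) → ends 16
vx at 16 (size 4, align 2) → ends 20
hp at 20 (size 2, align 2) → ends 22
id at 22 (size 4, align 2) → ends 26
x at 26 (size 4, align 2) → ends 30
state at 30 (size 13, align 1) → ends 43
tail pad 1 to reach multiple of 2
total 44 bytes, alignment 2
data bytes 43, size 44 → padding 1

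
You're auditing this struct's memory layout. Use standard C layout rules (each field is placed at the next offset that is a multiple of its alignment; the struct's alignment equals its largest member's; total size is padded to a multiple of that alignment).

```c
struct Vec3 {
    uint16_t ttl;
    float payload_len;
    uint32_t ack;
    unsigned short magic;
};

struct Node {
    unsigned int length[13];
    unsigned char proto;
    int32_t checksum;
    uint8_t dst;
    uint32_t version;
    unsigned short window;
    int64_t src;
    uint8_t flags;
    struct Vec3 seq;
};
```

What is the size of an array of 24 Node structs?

Vec3: 0..2  ttl  (2B, 2-aligned); 2..4  -- padding (2B); 4..8  payload_len  (4B, 4-aligned); 8..12  ack  (4B, 4-aligned); 12..14  magic  (2B, 2-aligned); 14..16  -- tail padding (2B); sizeof = 16, alignof = 4
0..52  length  (52B, 4-aligned)
52..53  proto  (1B, 1-aligned)
53..56  -- padding (3B)
56..60  checksum  (4B, 4-aligned)
60..61  dst  (1B, 1-aligned)
61..64  -- padding (3B)
64..68  version  (4B, 4-aligned)
68..70  window  (2B, 2-aligned)
70..72  -- padding (2B)
72..80  src  (8B, 8-aligned)
80..81  flags  (1B, 1-aligned)
81..84  -- padding (3B)
84..100  seq  (16B, 4-aligned)
100..104  -- tail padding (4B)
sizeof = 104, alignof = 8
array of 24: 24 × 104 = 2496

2496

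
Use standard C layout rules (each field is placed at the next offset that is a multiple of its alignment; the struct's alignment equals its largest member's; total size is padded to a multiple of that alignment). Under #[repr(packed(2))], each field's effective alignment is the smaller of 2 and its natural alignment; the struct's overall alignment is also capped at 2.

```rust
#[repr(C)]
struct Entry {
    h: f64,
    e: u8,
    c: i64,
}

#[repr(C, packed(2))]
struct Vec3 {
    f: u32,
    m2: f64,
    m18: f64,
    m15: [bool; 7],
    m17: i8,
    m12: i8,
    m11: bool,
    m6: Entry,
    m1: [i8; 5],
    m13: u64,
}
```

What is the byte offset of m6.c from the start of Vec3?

Entry: @0: h [8B, align 8] → 8; @8: e [1B, align 1] → 9; +7 pad (align 8); @16: c [8B, align 8] → 24; size 24, align 8
@0: f [4B, align 2] → 4
@4: m2 [8B, align 2] → 12
@12: m18 [8B, align 2] → 20
@20: m15 [7B, align 1] → 27
@27: m17 [1B, align 1] → 28
@28: m12 [1B, align 1] → 29
@29: m11 [1B, align 1] → 30
@30: m6 [24B, align 2] → 54
within Entry: c at 16
30 + 16 = 46

46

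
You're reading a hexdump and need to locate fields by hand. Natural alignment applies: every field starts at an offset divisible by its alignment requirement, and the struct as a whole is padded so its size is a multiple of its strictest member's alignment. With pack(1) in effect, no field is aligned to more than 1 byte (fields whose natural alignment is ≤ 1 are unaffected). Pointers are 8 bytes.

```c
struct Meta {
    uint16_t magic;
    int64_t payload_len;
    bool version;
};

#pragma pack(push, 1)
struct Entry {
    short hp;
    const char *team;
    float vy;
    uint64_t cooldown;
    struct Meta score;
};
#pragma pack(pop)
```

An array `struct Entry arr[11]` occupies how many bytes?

Meta: magic at 0 (size 2, align 2) → ends 2; pad 6 to align 8 for payload_len; payload_len at 8 (size 8, align 8) → ends 16; version at 16 (size 1, align 1) → ends 17; tail pad 7 to reach multiple of 8; total 24 bytes, alignment 8
hp at 0 (size 2, align 1) → ends 2
team at 2 (size 8, align 1) → ends 10
vy at 10 (size 4, align 1) → ends 14
cooldown at 14 (size 8, align 1) → ends 22
score at 22 (size 24, align 1) → ends 46
total 46 bytes, alignment 1
array of 11: 11 × 46 = 506

506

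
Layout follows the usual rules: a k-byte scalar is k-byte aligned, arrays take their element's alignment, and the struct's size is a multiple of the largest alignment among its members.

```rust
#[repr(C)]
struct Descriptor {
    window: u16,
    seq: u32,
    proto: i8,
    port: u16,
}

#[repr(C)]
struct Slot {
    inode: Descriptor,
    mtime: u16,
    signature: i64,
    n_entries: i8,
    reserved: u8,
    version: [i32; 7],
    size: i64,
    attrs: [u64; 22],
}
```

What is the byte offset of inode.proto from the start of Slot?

Descriptor: window at 0 (size 2, align 2) → ends 2; pad 2 to align 4 for seq; seq at 4 (size 4, align 4) → ends 8; proto at 8 (size 1, align 1) → ends 9; pad 1 to align 2 for port; port at 10 (size 2, align 2) → ends 12; total 12 bytes, alignment 4
inode at 0 (size 12, align 4) → ends 12
within Descriptor: proto at 8
0 + 8 = 8

8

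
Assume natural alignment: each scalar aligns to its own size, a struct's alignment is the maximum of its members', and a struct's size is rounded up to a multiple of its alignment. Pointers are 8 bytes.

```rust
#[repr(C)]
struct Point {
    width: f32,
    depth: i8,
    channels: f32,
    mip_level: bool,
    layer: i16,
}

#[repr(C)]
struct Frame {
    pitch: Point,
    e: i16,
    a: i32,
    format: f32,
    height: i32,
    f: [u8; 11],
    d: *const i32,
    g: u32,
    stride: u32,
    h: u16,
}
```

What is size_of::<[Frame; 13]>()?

Point: width at 0 (size 4, align 4) → ends 4; depth at 4 (size 1, align 1) → ends 5; pad 3 to align 4 for channels; channels at 8 (size 4, align 4) → ends 12; mip_level at 12 (size 1, align 1) → ends 13; pad 1 to align 2 for layer; layer at 14 (size 2, align 2) → ends 16; total 16 bytes, alignment 4
pitch at 0 (size 16, align 4) → ends 16
e at 16 (size 2, align 2) → ends 18
pad 2 to align 4 for a
a at 20 (size 4, align 4) → ends 24
format at 24 (size 4, align 4) → ends 28
height at 28 (size 4, align 4) → ends 32
f at 32 (size 11, align 1) → ends 43
pad 5 to align 8 for d
d at 48 (size 8, align 8) → ends 56
g at 56 (size 4, align 4) → ends 60
stride at 60 (size 4, align 4) → ends 64
h at 64 (size 2, align 2) → ends 66
tail pad 6 to reach multiple of 8
total 72 bytes, alignment 8
array of 13: 13 × 72 = 936

936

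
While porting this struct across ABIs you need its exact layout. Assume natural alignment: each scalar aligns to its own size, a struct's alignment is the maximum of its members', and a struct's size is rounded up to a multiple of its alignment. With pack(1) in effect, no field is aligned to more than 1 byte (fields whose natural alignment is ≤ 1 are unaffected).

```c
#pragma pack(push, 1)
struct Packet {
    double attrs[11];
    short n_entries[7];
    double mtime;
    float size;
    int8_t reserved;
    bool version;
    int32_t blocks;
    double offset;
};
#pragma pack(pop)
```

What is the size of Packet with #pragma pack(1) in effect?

128

attrs at 0 (size 88, align 1) → ends 88
n_entries at 88 (size 14, align 1) → ends 102
mtime at 102 (size 8, align 1) → ends 110
size at 110 (size 4, align 1) → ends 114
reserved at 114 (size 1, align 1) → ends 115
version at 115 (size 1, align 1) → ends 116
blocks at 116 (size 4, align 1) → ends 120
offset at 120 (size 8, align 1) → ends 128
total 128 bytes, alignment 1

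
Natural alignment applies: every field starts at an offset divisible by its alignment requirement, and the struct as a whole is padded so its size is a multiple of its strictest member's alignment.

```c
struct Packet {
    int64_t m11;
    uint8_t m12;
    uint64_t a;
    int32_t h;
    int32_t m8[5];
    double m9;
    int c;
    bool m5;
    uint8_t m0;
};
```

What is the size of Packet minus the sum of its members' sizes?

@0: m11 [8B, align 8] → 8
@8: m12 [1B, align 1] → 9
+7 pad (align 8)
@16: a [8B, align 8] → 24
@24: h [4B, align 4] → 28
@28: m8 [20B, align 4] → 48
@48: m9 [8B, align 8] → 56
@56: c [4B, align 4] → 60
@60: m5 [1B, align 1] → 61
@61: m0 [1B, align 1] → 62
+2 tail pad (align 8)
size 64, align 8
data bytes 55, size 64 → padding 9

9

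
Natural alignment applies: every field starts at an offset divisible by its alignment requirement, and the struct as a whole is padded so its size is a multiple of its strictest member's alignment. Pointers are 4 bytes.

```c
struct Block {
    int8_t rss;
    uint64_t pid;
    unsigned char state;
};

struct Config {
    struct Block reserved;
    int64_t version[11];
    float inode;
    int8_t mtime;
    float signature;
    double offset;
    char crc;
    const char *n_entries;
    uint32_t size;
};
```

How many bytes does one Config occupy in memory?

152 bytes

Block: @0: rss [1B, align 1] → 1; +7 pad (align 8); @8: pid [8B, align 8] → 16; @16: state [1B, align 1] → 17; +7 tail pad (align 8); size 24, align 8
@0: reserved [24B, align 8] → 24
@24: version [88B, align 8] → 112
@112: inode [4B, align 4] → 116
@116: mtime [1B, align 1] → 117
+3 pad (align 4)
@120: signature [4B, align 4] → 124
+4 pad (align 8)
@128: offset [8B, align 8] → 136
@136: crc [1B, align 1] → 137
+3 pad (align 4)
@140: n_entries [4B, align 4] → 144
@144: size [4B, align 4] → 148
+4 tail pad (align 8)
size 152, align 8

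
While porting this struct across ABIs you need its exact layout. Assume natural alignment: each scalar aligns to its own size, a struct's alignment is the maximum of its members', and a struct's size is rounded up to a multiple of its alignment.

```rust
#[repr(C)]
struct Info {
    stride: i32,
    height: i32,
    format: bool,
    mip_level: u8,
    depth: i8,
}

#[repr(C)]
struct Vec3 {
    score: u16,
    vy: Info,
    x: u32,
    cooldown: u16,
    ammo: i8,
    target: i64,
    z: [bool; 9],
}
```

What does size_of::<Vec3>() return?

Info: 0..4  stride  (4B, 4-aligned); 4..8  height  (4B, 4-aligned); 8..9  format  (1B, 1-aligned); 9..10  mip_level  (1B, 1-aligned); 10..11  depth  (1B, 1-aligned); 11..12  -- tail padding (1B); sizeof = 12, alignof = 4
0..2  score  (2B, 2-aligned)
2..4  -- padding (2B)
4..16  vy  (12B, 4-aligned)
16..20  x  (4B, 4-aligned)
20..22  cooldown  (2B, 2-aligned)
22..23  ammo  (1B, 1-aligned)
23..24  -- padding (1B)
24..32  target  (8B, 8-aligned)
32..41  z  (9B, 1-aligned)
41..48  -- tail padding (7B)
sizeof = 48, alignof = 8

48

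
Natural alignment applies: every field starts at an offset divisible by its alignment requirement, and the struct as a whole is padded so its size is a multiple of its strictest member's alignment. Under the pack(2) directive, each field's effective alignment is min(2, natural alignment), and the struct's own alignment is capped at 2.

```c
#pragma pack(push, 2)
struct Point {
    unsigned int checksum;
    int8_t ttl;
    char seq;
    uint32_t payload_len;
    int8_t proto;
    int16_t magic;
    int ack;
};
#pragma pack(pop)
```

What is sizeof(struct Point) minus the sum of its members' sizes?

@0: checksum [4B, align 2] → 4
@4: ttl [1B, align 1] → 5
@5: seq [1B, align 1] → 6
@6: payload_len [4B, align 2] → 10
@10: proto [1B, align 1] → 11
+1 pad (align 2)
@12: magic [2B, align 2] → 14
@14: ack [4B, align 2] → 18
size 18, align 2
data bytes 17, size 18 → padding 1

1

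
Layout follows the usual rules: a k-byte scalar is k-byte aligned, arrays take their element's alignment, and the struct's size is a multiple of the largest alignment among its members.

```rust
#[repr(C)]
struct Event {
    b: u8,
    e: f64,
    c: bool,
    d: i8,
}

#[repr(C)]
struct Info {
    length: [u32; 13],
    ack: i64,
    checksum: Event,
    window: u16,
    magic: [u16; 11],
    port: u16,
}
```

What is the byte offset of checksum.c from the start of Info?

Event: 0..1  b  (1B, 1-aligned); 1..8  -- padding (7B); 8..16  e  (8B, 8-aligned); 16..17  c  (1B, 1-aligned); 17..18  d  (1B, 1-aligned); 18..24  -- tail padding (6B); sizeof = 24, alignof = 8
0..52  length  (52B, 4-aligned)
52..56  -- padding (4B)
56..64  ack  (8B, 8-aligned)
64..88  checksum  (24B, 8-aligned)
within Event: c at 16
64 + 16 = 80

80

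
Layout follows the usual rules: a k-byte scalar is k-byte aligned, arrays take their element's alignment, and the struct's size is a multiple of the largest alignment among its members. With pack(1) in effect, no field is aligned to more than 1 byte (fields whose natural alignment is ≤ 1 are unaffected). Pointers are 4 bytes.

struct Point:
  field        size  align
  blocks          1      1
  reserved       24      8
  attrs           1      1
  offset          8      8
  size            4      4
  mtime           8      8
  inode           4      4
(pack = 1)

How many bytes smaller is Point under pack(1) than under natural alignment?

22

natural layout:
  blocks at 0 (size 1, align 1) → ends 1
  pad 7 to align 8 for reserved
  reserved at 8 (size 24, align 8) → ends 32
  attrs at 32 (size 1, align 1) → ends 33
  pad 7 to align 8 for offset
  offset at 40 (size 8, align 8) → ends 48
  size at 48 (size 4, align 4) → ends 52
  pad 4 to align 8 for mtime
  mtime at 56 (size 8, align 8) → ends 64
  inode at 64 (size 4, align 4) → ends 68
  tail pad 4 to reach multiple of 8
  total 72 bytes, alignment 8
packed(1) layout:
  blocks at 0 (size 1, align 1) → ends 1
  reserved at 1 (size 24, align 1) → ends 25
  attrs at 25 (size 1, align 1) → ends 26
  offset at 26 (size 8, align 1) → ends 34
  size at 34 (size 4, align 1) → ends 38
  mtime at 38 (size 8, align 1) → ends 46
  inode at 46 (size 4, align 1) → ends 50
  total 50 bytes, alignment 1
72 − 50 = 22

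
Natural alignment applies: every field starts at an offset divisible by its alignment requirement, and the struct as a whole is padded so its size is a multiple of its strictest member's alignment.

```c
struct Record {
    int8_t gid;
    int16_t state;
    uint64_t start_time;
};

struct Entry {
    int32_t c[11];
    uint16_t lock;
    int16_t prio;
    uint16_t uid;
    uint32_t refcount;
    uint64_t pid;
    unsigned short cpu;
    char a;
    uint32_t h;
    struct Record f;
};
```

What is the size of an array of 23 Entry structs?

Record: gid at 0 (size 1, align 1) → ends 1; pad 1 to align 2 for state; state at 2 (size 2, align 2) → ends 4; pad 4 to align 8 for start_time; start_time at 8 (size 8, align 8) → ends 16; total 16 bytes, alignment 8
c at 0 (size 44, align 4) → ends 44
lock at 44 (size 2, align 2) → ends 46
prio at 46 (size 2, align 2) → ends 48
uid at 48 (size 2, align 2) → ends 50
pad 2 to align 4 for refcount
refcount at 52 (size 4, align 4) → ends 56
pid at 56 (size 8, align 8) → ends 64
cpu at 64 (size 2, align 2) → ends 66
a at 66 (size 1, align 1) → ends 67
pad 1 to align 4 for h
h at 68 (size 4, align 4) → ends 72
f at 72 (size 16, align 8) → ends 88
total 88 bytes, alignment 8
array of 23: 23 × 88 = 2024

2024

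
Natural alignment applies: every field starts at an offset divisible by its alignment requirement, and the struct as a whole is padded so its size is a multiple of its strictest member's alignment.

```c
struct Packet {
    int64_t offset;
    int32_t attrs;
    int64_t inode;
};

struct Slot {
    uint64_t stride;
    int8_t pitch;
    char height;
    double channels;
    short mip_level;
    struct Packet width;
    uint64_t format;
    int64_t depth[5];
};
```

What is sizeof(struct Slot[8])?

Packet: 0..8  offset  (8B, 8-aligned); 8..12  attrs  (4B, 4-aligned); 12..16  -- padding (4B); 16..24  inode  (8B, 8-aligned); sizeof = 24, alignof = 8
0..8  stride  (8B, 8-aligned)
8..9  pitch  (1B, 1-aligned)
9..10  height  (1B, 1-aligned)
10..16  -- padding (6B)
16..24  channels  (8B, 8-aligned)
24..26  mip_level  (2B, 2-aligned)
26..32  -- padding (6B)
32..56  width  (24B, 8-aligned)
56..64  format  (8B, 8-aligned)
64..104  depth  (40B, 8-aligned)
sizeof = 104, alignof = 8
array of 8: 8 × 104 = 832

832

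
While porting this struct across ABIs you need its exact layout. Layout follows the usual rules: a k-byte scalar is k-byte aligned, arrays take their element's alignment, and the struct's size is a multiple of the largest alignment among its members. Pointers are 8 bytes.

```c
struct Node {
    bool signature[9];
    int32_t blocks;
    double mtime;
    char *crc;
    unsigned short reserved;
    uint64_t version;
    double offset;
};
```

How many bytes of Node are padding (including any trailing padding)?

signature at 0 (size 9, align 1) → ends 9
pad 3 to align 4 for blocks
blocks at 12 (size 4, align 4) → ends 16
mtime at 16 (size 8, align 8) → ends 24
crc at 24 (size 8, align 8) → ends 32
reserved at 32 (size 2, align 2) → ends 34
pad 6 to align 8 for version
version at 40 (size 8, align 8) → ends 48
offset at 48 (size 8, align 8) → ends 56
total 56 bytes, alignment 8
data bytes 47, size 56 → padding 9

9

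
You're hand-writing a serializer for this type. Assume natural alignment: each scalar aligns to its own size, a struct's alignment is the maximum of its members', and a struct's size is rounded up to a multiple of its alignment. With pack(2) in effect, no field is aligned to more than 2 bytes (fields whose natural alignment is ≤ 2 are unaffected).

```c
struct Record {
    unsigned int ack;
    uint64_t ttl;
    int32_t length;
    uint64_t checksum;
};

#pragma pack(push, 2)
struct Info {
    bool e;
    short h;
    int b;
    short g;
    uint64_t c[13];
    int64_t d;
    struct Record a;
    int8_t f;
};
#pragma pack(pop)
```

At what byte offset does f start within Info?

Record: ack at 0 (size 4, align 4) → ends 4; pad 4 to align 8 for ttl; ttl at 8 (size 8, align 8) → ends 16; length at 16 (size 4, align 4) → ends 20; pad 4 to align 8 for checksum; checksum at 24 (size 8, align 8) → ends 32; total 32 bytes, alignment 8
e at 0 (size 1, align 1) → ends 1
pad 1 to align 2 for h
h at 2 (size 2, align 2) → ends 4
b at 4 (size 4, align 2) → ends 8
g at 8 (size 2, align 2) → ends 10
c at 10 (size 104, align 2) → ends 114
d at 114 (size 8, align 2) → ends 122
a at 122 (size 32, align 2) → ends 154
f at 154 (size 1, align 1) → ends 155

154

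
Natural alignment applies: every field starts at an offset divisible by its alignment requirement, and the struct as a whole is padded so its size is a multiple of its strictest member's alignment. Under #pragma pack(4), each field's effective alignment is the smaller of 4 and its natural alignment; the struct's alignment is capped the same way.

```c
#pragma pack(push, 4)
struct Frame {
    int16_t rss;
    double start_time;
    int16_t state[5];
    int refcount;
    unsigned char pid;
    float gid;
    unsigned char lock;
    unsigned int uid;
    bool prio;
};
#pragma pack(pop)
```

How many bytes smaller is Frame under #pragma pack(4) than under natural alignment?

natural layout:
  rss at 0 (size 2, align 2) → ends 2
  pad 6 to align 8 for start_time
  start_time at 8 (size 8, align 8) → ends 16
  state at 16 (size 10, align 2) → ends 26
  pad 2 to align 4 for refcount
  refcount at 28 (size 4, align 4) → ends 32
  pid at 32 (size 1, align 1) → ends 33
  pad 3 to align 4 for gid
  gid at 36 (size 4, align 4) → ends 40
  lock at 40 (size 1, align 1) → ends 41
  pad 3 to align 4 for uid
  uid at 44 (size 4, align 4) → ends 48
  prio at 48 (size 1, align 1) → ends 49
  tail pad 7 to reach multiple of 8
  total 56 bytes, alignment 8
packed(4) layout:
  rss at 0 (size 2, align 2) → ends 2
  pad 2 to align 4 for start_time
  start_time at 4 (size 8, align 4) → ends 12
  state at 12 (size 10, align 2) → ends 22
  pad 2 to align 4 for refcount
  refcount at 24 (size 4, align 4) → ends 28
  pid at 28 (size 1, align 1) → ends 29
  pad 3 to align 4 for gid
  gid at 32 (size 4, align 4) → ends 36
  lock at 36 (size 1, align 1) → ends 37
  pad 3 to align 4 for uid
  uid at 40 (size 4, align 4) → ends 44
  prio at 44 (size 1, align 1) → ends 45
  tail pad 3 to reach multiple of 4
  total 48 bytes, alignment 4
56 − 48 = 8

8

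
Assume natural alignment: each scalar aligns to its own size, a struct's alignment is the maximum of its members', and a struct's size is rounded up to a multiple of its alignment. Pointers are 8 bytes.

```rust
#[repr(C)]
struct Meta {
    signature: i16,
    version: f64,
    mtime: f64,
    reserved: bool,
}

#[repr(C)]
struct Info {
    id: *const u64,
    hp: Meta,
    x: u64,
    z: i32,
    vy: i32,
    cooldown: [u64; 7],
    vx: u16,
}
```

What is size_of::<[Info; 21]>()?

Meta: @0: signature [2B, align 2] → 2; +6 pad (align 8); @8: version [8B, align 8] → 16; @16: mtime [8B, align 8] → 24; @24: reserved [1B, align 1] → 25; +7 tail pad (align 8); size 32, align 8
@0: id [8B, align 8] → 8
@8: hp [32B, align 8] → 40
@40: x [8B, align 8] → 48
@48: z [4B, align 4] → 52
@52: vy [4B, align 4] → 56
@56: cooldown [56B, align 8] → 112
@112: vx [2B, align 2] → 114
+6 tail pad (align 8)
size 120, align 8
array of 21: 21 × 120 = 2520

2520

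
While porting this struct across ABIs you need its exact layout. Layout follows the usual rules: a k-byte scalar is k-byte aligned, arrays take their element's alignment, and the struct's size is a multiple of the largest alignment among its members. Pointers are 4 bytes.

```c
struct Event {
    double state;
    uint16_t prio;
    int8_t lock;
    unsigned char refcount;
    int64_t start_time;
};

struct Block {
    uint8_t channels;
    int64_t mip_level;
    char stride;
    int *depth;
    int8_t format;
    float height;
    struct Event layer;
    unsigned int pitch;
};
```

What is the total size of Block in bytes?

Event: @0: state [8B, align 8] → 8; @8: prio [2B, align 2] → 10; @10: lock [1B, align 1] → 11; @11: refcount [1B, align 1] → 12; +4 pad (align 8); @16: start_time [8B, align 8] → 24; size 24, align 8
@0: channels [1B, align 1] → 1
+7 pad (align 8)
@8: mip_level [8B, align 8] → 16
@16: stride [1B, align 1] → 17
+3 pad (align 4)
@20: depth [4B, align 4] → 24
@24: format [1B, align 1] → 25
+3 pad (align 4)
@28: height [4B, align 4] → 32
@32: layer [24B, align 8] → 56
@56: pitch [4B, align 4] → 60
+4 tail pad (align 8)
size 64, align 8

64 bytes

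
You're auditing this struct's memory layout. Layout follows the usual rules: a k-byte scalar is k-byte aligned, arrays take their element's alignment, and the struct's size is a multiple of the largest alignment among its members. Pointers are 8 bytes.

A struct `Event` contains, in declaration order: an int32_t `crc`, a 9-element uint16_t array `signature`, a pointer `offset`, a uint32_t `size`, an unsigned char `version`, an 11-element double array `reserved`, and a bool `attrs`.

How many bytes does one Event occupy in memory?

crc at 0 (size 4, align 4) → ends 4
signature at 4 (size 18, align 2) → ends 22
pad 2 to align 8 for offset
offset at 24 (size 8, align 8) → ends 32
size at 32 (size 4, align 4) → ends 36
version at 36 (size 1, align 1) → ends 37
pad 3 to align 8 for reserved
reserved at 40 (size 88, align 8) → ends 128
attrs at 128 (size 1, align 1) → ends 129
tail pad 7 to reach multiple of 8
total 136 bytes, alignment 8

136 bytes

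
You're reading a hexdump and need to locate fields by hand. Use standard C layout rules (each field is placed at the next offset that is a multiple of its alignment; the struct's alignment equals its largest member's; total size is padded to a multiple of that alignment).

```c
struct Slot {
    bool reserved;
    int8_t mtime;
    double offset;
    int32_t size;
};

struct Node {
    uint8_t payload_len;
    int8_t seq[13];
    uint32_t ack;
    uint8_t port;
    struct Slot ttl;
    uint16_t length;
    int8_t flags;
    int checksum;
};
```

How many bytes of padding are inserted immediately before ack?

Slot: reserved at 0 (size 1, align 1) → ends 1; mtime at 1 (size 1, align 1) → ends 2; pad 6 to align 8 for offset; offset at 8 (size 8, align 8) → ends 16; size at 16 (size 4, align 4) → ends 20; tail pad 4 to reach multiple of 8; total 24 bytes, alignment 8
payload_len at 0 (size 1, align 1) → ends 1
seq at 1 (size 13, align 1) → ends 14
pad 2 to align 4 for ack
ack at 16 (size 4, align 4) → ends 20

2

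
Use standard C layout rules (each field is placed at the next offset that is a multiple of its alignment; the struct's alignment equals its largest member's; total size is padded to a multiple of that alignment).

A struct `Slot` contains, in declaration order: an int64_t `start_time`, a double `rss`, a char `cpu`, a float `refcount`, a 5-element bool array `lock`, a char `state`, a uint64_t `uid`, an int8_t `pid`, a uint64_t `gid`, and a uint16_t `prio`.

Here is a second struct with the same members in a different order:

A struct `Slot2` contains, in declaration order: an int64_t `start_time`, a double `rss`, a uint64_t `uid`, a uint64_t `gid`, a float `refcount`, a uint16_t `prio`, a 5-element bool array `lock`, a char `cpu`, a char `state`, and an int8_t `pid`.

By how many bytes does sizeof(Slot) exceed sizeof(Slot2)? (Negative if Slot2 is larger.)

start_time at 0 (size 8, align 8) → ends 8
rss at 8 (size 8, align 8) → ends 16
cpu at 16 (size 1, align 1) → ends 17
pad 3 to align 4 for refcount
refcount at 20 (size 4, align 4) → ends 24
lock at 24 (size 5, align 1) → ends 29
state at 29 (size 1, align 1) → ends 30
pad 2 to align 8 for uid
uid at 32 (size 8, align 8) → ends 40
pid at 40 (size 1, align 1) → ends 41
pad 7 to align 8 for gid
gid at 48 (size 8, align 8) → ends 56
prio at 56 (size 2, align 2) → ends 58
tail pad 6 to reach multiple of 8
total 64 bytes, alignment 8
— Slot2 —
start_time at 0 (size 8, align 8) → ends 8
rss at 8 (size 8, align 8) → ends 16
uid at 16 (size 8, align 8) → ends 24
gid at 24 (size 8, align 8) → ends 32
refcount at 32 (size 4, align 4) → ends 36
prio at 36 (size 2, align 2) → ends 38
lock at 38 (size 5, align 1) → ends 43
cpu at 43 (size 1, align 1) → ends 44
state at 44 (size 1, align 1) → ends 45
pid at 45 (size 1, align 1) → ends 46
tail pad 2 to reach multiple of 8
total 48 bytes, alignment 8
64 − 48 = 16

16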